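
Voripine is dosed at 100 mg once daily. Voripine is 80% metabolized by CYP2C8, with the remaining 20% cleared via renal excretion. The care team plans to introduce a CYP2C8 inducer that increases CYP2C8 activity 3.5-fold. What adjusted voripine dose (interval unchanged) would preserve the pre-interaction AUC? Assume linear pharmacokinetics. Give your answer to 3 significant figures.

300 mg

The CYP2C8 pathway (80% of clearance) rises to 3.5× activity: 0.8 × 3.5 = 2.8.
The remaining 20% of clearance is unaffected.
CL_new/CL_old = 2.8 + 0.2 = 3.
Exposure is unchanged when dose changes in proportion to clearance. New dose = 100 mg × 3 = 300 mg.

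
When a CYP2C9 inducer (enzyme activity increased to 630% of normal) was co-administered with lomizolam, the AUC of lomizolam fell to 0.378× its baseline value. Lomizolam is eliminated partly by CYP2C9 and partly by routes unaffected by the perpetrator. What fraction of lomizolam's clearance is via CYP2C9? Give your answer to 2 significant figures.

Let x = fm,CYP2C9. Because AUC ∝ 1/CL, relative clearance rose to 1/0.378 = 2.646.
Only the CYP2C9 route changed, so 2.646 = x·6.3 + (1 − x), giving x = 0.31.

0.31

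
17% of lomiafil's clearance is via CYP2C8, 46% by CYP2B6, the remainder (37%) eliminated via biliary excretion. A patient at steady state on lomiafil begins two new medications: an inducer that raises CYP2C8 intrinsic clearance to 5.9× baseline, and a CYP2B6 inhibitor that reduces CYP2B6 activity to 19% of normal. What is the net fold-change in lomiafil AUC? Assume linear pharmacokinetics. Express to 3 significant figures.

0.685

The CYP2C8 pathway (17% of clearance) increases to 5.9× activity: 0.17 × 5.9 = 1.003.
The CYP2B6 pathway (46% of clearance) is reduced to 0.19× activity: 0.46 × 0.19 = 0.0874.
Non-CYP routes (37%) are unchanged.
CL_new/CL_old = 1.003 + 0.0874 + 0.37 = 1.4604.
AUC ∝ 1/CL: fold-change = 1 / 1.4604 = 0.685.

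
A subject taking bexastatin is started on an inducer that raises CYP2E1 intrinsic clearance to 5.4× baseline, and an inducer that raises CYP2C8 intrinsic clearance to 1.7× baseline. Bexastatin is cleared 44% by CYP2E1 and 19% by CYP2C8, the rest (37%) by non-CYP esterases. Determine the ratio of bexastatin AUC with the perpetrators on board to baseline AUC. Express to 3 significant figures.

The CYP2E1 pathway (44% of clearance) is boosted to 5.4× activity: 0.44 × 5.4 = 2.376.
The CYP2C8 pathway (19% of clearance) increases to 1.7× activity: 0.19 × 1.7 = 0.323.
The remaining 37% of clearance is unaffected.
Relative clearance = 2.376 + 0.323 + 0.37 = 3.069.
AUC ∝ 1/CL: fold-change = 1 / 3.069 = 0.326.

0.326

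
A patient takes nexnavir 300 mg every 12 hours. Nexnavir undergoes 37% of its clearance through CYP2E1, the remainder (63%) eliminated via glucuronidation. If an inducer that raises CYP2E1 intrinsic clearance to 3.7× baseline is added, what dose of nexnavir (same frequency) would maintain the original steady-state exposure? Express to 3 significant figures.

600 mg

The CYP2E1 pathway (37% of clearance) increases to 3.7× activity: 0.37 × 3.7 = 1.369.
The remaining 63% of clearance is unaffected.
New clearance relative to baseline: 1.369 + 0.63 = 1.999.
To maintain the same steady-state level, dose must scale with clearance: new dose = 300 × 1.999 = 600 mg.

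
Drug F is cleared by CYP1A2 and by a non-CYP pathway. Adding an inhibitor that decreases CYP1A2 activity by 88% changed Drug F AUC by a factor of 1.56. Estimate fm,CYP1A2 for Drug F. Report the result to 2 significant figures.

Let x = fm,CYP1A2. Because AUC ∝ 1/CL, relative clearance fell to 1/1.56 = 0.641.
Setting x·0.12 + (1 − x) = 0.641 and solving: x = (0.641 − 1)/(0.12 − 1) = 0.41.

0.41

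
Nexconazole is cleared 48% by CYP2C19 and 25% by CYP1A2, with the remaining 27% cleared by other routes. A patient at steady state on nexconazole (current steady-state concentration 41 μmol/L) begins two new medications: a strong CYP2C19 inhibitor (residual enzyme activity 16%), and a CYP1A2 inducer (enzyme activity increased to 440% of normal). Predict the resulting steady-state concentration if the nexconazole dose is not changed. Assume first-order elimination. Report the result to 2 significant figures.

CYP2C19: 0.48 × 0.16 = 0.0768
CYP1A2: 0.25 × 4.4 = 1.1
Other: 0.27 (unchanged)
Relative clearance = 0.0768 + 1.1 + 0.27 = 1.4468.
Steady-state concentration ∝ 1/CL: new value = 41 / 1.4468 = 28 μmol/L.

28 μmol/L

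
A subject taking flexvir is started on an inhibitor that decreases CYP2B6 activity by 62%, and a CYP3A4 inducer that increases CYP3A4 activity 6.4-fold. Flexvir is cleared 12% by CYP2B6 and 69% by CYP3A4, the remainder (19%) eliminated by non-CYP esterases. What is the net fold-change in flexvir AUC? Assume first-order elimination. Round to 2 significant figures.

The CYP2B6 pathway (12% of clearance) drops to 0.38× activity: 0.12 × 0.38 = 0.0456.
The CYP3A4 pathway (69% of clearance) increases to 6.4× activity: 0.69 × 6.4 = 4.416.
The remaining 19% of clearance is unaffected.
CL_new/CL_old = 0.0456 + 4.416 + 0.19 = 4.6516.
Because AUC varies inversely with clearance, the combined effect is 1 / 4.6516 = 0.21.

0.21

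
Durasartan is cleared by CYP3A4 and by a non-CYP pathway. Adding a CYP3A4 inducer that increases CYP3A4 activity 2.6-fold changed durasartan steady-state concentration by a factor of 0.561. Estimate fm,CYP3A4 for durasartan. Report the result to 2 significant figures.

Let x = fm,CYP3A4. Because steady-state concentration ∝ 1/CL, relative clearance rose to 1/0.561 = 1.783.
Setting x·2.6 + (1 − x) = 1.783 and solving: x = (1.783 − 1)/(2.6 − 1) = 0.49.

0.49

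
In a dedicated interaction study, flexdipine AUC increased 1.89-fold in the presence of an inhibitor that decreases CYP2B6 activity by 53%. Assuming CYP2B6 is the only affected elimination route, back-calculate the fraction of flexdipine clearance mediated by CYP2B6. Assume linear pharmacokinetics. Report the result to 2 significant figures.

0.89

CL'/CL = 1 / 1.89 = 0.5291
0.47·fm + (1 − fm) = 0.5291
fm = (0.5291 − 1) / (0.47 − 1) = 0.89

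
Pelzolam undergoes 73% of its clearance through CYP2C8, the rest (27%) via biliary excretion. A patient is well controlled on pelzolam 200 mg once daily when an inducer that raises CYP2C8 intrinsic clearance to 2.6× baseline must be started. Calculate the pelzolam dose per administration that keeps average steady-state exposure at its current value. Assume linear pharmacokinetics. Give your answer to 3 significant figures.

CYP2C8: 0.73 × 2.6 = 1.898
Other: 0.27 (unchanged)
Relative clearance = 1.898 + 0.27 = 2.168.
Exposure is unchanged when dose changes in proportion to clearance. New dose = 200 mg × 2.168 = 434 mg.

434 mg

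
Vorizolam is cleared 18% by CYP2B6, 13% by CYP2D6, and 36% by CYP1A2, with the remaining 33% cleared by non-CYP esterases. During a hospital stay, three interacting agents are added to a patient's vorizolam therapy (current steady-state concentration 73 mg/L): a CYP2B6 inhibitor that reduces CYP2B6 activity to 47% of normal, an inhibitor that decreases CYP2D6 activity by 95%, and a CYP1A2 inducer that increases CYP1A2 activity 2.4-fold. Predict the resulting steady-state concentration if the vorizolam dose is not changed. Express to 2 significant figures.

The CYP2B6 pathway (18% of clearance) falls to 0.47× activity: 0.18 × 0.47 = 0.0846.
The CYP2D6 pathway (13% of clearance) is reduced to 0.05× activity: 0.13 × 0.05 = 0.0065.
The CYP1A2 pathway (36% of clearance) is boosted to 2.4× activity: 0.36 × 2.4 = 0.864.
The remaining 33% of clearance is unaffected.
Relative clearance = 0.0846 + 0.0065 + 0.864 + 0.33 = 1.2851.
New steady-state concentration = 73 / 1.2851 = 57 mg/L (concentration scales inversely with clearance).

57 mg/L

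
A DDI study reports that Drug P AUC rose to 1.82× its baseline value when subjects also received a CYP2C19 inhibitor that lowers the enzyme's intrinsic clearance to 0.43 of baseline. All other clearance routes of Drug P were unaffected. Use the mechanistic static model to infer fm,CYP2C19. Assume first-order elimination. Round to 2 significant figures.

0.79

Let fm be the CYP2C19 fraction. New clearance relative to baseline = fm × 0.43 + (1 − fm).
AUC ratio = 1 / (new CL fraction), so new CL fraction = 1 / 1.82 = 0.5495.
fm × 0.43 + 1 − fm = 0.5495  ⇒  fm × (0.43 − 1) = −0.4505  ⇒  fm = 0.79.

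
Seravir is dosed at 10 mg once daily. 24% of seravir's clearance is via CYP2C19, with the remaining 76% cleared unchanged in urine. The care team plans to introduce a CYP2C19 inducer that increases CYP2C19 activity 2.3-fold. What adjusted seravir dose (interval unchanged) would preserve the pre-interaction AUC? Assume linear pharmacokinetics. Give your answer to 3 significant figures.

13.1 mg

The CYP2C19 pathway (24% of clearance) increases to 2.3× activity: 0.24 × 2.3 = 0.552.
The remaining 76% of clearance is unaffected.
CL_new/CL_old = 0.552 + 0.76 = 1.312.
To maintain the same steady-state level, dose must scale with clearance: new dose = 10 × 1.312 = 13.1 mg.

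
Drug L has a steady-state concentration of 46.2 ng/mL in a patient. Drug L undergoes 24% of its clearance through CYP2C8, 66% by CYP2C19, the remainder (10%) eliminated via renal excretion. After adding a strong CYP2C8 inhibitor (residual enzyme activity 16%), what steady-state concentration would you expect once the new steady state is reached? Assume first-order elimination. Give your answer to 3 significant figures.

The CYP2C8 pathway (24% of clearance) is reduced to 0.16× activity: 0.24 × 0.16 = 0.0384.
CYP2C19 (66%) and the residual 10% are unaffected.
CL_new/CL_old = 0.0384 + 0.66 + 0.1 = 0.7984.
Steady-state concentration ∝ 1/CL, so new value = 46.2 / 0.7984 = 57.9 ng/mL.

57.9 ng/mL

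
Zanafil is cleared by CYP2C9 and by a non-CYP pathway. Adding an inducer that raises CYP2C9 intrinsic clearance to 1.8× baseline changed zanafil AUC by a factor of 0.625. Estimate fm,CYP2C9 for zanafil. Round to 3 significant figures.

CL'/CL = 1 / 0.625 = 1.6
1.8·fm + (1 − fm) = 1.6
fm = (1.6 − 1) / (1.8 − 1) = 0.750

0.750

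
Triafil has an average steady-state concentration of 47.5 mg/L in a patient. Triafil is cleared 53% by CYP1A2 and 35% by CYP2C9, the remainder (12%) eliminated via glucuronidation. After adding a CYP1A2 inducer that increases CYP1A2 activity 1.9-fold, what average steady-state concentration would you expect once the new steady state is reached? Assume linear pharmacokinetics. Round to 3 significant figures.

CYP1A2: 0.53 × 1.9 = 1.007
CYP2C9: 0.35 (unchanged)
Other: 0.12 (unchanged)
New clearance relative to baseline: 1.007 + 0.35 + 0.12 = 1.477.
Average steady-state concentration ∝ 1/CL, so new value = 47.5 / 1.477 = 32.2 mg/L.

32.2 mg/L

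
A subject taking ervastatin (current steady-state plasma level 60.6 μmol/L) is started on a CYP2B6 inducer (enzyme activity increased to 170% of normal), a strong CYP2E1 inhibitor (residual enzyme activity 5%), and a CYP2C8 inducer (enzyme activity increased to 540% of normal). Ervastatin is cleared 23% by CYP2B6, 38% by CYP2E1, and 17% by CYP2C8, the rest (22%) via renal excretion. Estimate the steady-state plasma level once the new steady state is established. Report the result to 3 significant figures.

39.1 μmol/L

The CYP2B6 pathway (23% of clearance) is boosted to 1.7× activity: 0.23 × 1.7 = 0.391.
The CYP2E1 pathway (38% of clearance) is reduced to 0.05× activity: 0.38 × 0.05 = 0.019.
The CYP2C8 pathway (17% of clearance) is boosted to 5.4× activity: 0.17 × 5.4 = 0.918.
Non-CYP routes (22%) are unchanged.
CL_new/CL_old = 0.391 + 0.019 + 0.918 + 0.22 = 1.548.
Steady-state plasma level ∝ 1/CL: new value = 60.6 / 1.548 = 39.1 μmol/L.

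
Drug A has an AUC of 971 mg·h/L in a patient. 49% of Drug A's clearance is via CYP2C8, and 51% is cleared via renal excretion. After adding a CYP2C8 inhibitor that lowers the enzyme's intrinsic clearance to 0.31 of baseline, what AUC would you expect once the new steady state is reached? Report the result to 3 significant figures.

1.47 × 10³ mg·h/L

The CYP2C8 pathway (49% of clearance) is reduced to 0.31× activity: 0.49 × 0.31 = 0.1519.
Non-CYP routes (51%) are unchanged.
CL_new/CL_old = 0.1519 + 0.51 = 0.6619.
AUC ∝ 1/CL, so new value = 971 / 0.6619 = 1.47 × 10³ mg·h/L.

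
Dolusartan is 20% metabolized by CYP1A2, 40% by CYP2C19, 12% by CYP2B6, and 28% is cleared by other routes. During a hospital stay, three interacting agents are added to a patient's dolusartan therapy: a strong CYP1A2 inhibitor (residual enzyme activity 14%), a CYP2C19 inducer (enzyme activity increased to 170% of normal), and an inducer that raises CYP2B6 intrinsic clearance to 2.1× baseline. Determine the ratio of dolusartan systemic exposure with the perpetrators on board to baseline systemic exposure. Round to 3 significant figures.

0.806

The CYP1A2 pathway (20% of clearance) falls to 0.14× activity: 0.2 × 0.14 = 0.028.
The CYP2C19 pathway (40% of clearance) is boosted to 1.7× activity: 0.4 × 1.7 = 0.68.
The CYP2B6 pathway (12% of clearance) rises to 2.1× activity: 0.12 × 2.1 = 0.252.
Non-CYP routes (28%) are unchanged.
New clearance relative to baseline: 0.028 + 0.68 + 0.252 + 0.28 = 1.24.
Net systemic exposure ratio = 1 / 1.24 = 0.806.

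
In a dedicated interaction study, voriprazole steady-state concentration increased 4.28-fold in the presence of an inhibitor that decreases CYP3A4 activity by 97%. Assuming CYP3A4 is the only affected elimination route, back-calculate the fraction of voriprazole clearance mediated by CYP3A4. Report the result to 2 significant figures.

Let fm be the CYP3A4 fraction. New clearance relative to baseline = fm × 0.03 + (1 − fm).
Steady-state concentration ratio = 1 / (new CL fraction), so new CL fraction = 1 / 4.28 = 0.2336.
fm × 0.03 + 1 − fm = 0.2336  ⇒  fm × (0.03 − 1) = −0.7664  ⇒  fm = 0.79.

0.79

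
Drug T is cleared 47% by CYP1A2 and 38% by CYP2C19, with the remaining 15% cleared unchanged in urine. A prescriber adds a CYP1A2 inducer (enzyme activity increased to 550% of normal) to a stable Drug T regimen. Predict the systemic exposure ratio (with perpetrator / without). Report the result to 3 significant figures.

The CYP1A2 pathway (47% of clearance) rises to 5.5× activity: 0.47 × 5.5 = 2.585.
CYP2C19 (38%) and the residual 15% are unaffected.
CL_new/CL_old = 2.585 + 0.38 + 0.15 = 3.115.
Systemic exposure ratio = CL_old/CL_new = 1 / 3.115 = 0.321.

0.321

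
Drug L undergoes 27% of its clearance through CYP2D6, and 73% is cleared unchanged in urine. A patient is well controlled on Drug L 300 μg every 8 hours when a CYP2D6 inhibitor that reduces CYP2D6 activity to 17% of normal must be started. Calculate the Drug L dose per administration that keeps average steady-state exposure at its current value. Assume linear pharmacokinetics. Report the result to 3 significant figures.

The CYP2D6 pathway (27% of clearance) falls to 0.17× activity: 0.27 × 0.17 = 0.0459.
The remaining 73% of clearance is unaffected.
Relative clearance = 0.0459 + 0.73 = 0.7759.
To maintain the same steady-state level, dose must scale with clearance: new dose = 300 × 0.7759 = 233 μg.

233 μg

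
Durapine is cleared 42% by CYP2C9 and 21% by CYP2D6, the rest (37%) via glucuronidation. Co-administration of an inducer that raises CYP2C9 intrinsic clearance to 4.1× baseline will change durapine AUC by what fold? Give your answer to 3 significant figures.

CYP2C9: 0.42 × 4.1 = 1.722
CYP2D6: 0.21 (unchanged)
Other: 0.37 (unchanged)
CL_new/CL_old = 1.722 + 0.21 + 0.37 = 2.302.
AUC is inversely proportional to clearance, so the fold-change is 1 / 2.302 = 0.434.

0.434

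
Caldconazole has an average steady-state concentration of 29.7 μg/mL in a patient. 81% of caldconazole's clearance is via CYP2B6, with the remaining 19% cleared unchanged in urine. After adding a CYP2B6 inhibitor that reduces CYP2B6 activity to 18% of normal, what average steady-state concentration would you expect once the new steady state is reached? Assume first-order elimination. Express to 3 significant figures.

88.4 μg/mL

CYP2B6: 0.81 × 0.18 = 0.1458
Other: 0.19 (unchanged)
CL_new/CL_old = 0.1458 + 0.19 = 0.3358.
New average steady-state concentration = baseline ÷ relative clearance = 29.7 / 0.3358 = 88.4 μg/mL.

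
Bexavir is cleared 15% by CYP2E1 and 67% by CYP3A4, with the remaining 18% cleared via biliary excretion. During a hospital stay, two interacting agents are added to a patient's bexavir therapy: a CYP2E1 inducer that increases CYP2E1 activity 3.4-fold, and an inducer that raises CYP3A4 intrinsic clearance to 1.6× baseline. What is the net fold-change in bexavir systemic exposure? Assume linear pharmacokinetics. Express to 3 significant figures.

0.568

CYP2E1: 0.15 × 3.4 = 0.51
CYP3A4: 0.67 × 1.6 = 1.072
Other: 0.18 (unchanged)
CL_new/CL_old = 0.51 + 1.072 + 0.18 = 1.762.
Net systemic exposure ratio = 1 / 1.762 = 0.568.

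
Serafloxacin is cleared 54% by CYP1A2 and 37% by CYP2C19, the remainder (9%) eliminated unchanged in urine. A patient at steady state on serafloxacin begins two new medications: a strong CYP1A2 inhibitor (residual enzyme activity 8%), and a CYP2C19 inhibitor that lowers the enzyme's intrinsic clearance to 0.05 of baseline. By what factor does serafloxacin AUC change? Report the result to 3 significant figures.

6.59

The CYP1A2 pathway (54% of clearance) drops to 0.08× activity: 0.54 × 0.08 = 0.0432.
The CYP2C19 pathway (37% of clearance) falls to 0.05× activity: 0.37 × 0.05 = 0.0185.
The remaining 9% of clearance is unaffected.
Relative clearance = 0.0432 + 0.0185 + 0.09 = 0.1517.
Net AUC ratio = 1 / 0.1517 = 6.59.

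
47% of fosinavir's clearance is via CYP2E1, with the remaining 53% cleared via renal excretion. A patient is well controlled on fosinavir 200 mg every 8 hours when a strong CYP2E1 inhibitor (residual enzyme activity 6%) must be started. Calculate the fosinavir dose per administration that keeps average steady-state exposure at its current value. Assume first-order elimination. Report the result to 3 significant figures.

CYP2E1: 0.47 × 0.06 = 0.0282
Other: 0.53 (unchanged)
CL_new/CL_old = 0.0282 + 0.53 = 0.5582.
Exposure is unchanged when dose changes in proportion to clearance. New dose = 200 mg × 0.5582 = 112 mg.

112 mg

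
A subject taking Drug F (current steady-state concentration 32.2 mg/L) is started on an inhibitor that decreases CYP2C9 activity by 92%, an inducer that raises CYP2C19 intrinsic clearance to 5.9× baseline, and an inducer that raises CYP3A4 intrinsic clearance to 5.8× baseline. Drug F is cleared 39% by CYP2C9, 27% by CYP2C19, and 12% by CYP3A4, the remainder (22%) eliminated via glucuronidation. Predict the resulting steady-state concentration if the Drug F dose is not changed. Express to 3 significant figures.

The CYP2C9 pathway (39% of clearance) is reduced to 0.08× activity: 0.39 × 0.08 = 0.0312.
The CYP2C19 pathway (27% of clearance) increases to 5.9× activity: 0.27 × 5.9 = 1.593.
The CYP3A4 pathway (12% of clearance) increases to 5.8× activity: 0.12 × 5.8 = 0.696.
The remaining 22% of clearance is unaffected.
CL_new/CL_old = 0.0312 + 1.593 + 0.696 + 0.22 = 2.5402.
Dividing the baseline by the relative clearance: 32.2 / 2.5402 = 12.7 mg/L.

12.7 mg/L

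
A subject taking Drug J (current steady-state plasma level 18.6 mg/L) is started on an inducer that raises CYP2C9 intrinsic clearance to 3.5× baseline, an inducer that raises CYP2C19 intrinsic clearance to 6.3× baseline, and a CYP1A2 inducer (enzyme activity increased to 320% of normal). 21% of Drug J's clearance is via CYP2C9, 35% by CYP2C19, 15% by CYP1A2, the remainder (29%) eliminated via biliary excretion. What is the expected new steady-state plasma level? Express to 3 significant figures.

5.01 mg/L

CYP2C9: 0.21 × 3.5 = 0.735
CYP2C19: 0.35 × 6.3 = 2.205
CYP1A2: 0.15 × 3.2 = 0.48
Other: 0.29 (unchanged)
New clearance relative to baseline: 0.735 + 2.205 + 0.48 + 0.29 = 3.71.
Dividing the baseline by the relative clearance: 18.6 / 3.71 = 5.01 mg/L.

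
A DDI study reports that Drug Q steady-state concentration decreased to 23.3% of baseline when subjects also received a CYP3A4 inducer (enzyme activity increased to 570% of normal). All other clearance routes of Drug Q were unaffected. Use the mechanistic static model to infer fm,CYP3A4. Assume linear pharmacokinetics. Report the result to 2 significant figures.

CL'/CL = 1 / 0.233 = 4.292
5.7·fm + (1 − fm) = 4.292
fm = (4.292 − 1) / (5.7 − 1) = 0.70

0.70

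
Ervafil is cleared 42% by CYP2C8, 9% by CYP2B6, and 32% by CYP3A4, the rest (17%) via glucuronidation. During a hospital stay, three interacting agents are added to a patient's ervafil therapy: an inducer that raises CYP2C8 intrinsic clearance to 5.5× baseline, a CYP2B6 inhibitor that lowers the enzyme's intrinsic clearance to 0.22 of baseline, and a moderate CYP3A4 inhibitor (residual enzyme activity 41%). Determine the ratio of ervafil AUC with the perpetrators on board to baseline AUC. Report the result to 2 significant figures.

The CYP2C8 pathway (42% of clearance) is boosted to 5.5× activity: 0.42 × 5.5 = 2.31.
The CYP2B6 pathway (9% of clearance) drops to 0.22× activity: 0.09 × 0.22 = 0.0198.
The CYP3A4 pathway (32% of clearance) falls to 0.41× activity: 0.32 × 0.41 = 0.1312.
The remaining 17% of clearance is unaffected.
Relative clearance = 2.31 + 0.0198 + 0.1312 + 0.17 = 2.631.
AUC ∝ 1/CL: fold-change = 1 / 2.631 = 0.38.

0.38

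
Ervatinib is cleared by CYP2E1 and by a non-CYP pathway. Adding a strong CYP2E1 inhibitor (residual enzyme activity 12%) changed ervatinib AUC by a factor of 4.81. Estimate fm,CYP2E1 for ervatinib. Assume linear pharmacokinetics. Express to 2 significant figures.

Write x for the fraction cleared via CYP2E1. The observed AUC change means clearance fell to 1/4.81 = 0.2079 of baseline.
Only the CYP2E1 route changed, so 0.2079 = x·0.12 + (1 − x), giving x = 0.90.

0.90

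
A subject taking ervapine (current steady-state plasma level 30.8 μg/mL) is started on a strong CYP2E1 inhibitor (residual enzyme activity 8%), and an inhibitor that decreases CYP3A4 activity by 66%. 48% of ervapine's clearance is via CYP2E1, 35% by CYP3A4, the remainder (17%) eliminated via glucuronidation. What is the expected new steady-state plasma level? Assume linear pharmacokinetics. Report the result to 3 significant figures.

The CYP2E1 pathway (48% of clearance) is reduced to 0.08× activity: 0.48 × 0.08 = 0.0384.
The CYP3A4 pathway (35% of clearance) falls to 0.34× activity: 0.35 × 0.34 = 0.119.
The remaining 17% of clearance is unaffected.
CL_new/CL_old = 0.0384 + 0.119 + 0.17 = 0.3274.
Steady-state plasma level ∝ 1/CL: new value = 30.8 / 0.3274 = 94.1 μg/mL.

94.1 μg/mL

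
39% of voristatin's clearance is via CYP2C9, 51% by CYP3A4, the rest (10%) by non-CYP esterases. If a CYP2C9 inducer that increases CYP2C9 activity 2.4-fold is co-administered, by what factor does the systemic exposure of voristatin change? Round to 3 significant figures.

0.647

The CYP2C9 pathway (39% of clearance) increases to 2.4× activity: 0.39 × 2.4 = 0.936.
CYP3A4 (51%) and the residual 10% are unaffected.
New clearance relative to baseline: 0.936 + 0.51 + 0.1 = 1.546.
Systemic exposure is inversely proportional to clearance, so the fold-change is 1 / 1.546 = 0.647.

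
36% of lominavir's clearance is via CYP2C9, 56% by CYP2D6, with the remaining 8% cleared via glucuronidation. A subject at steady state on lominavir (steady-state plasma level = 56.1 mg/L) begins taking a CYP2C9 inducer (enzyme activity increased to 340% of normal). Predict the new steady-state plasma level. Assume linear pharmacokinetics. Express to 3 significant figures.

The CYP2C9 pathway (36% of clearance) is boosted to 3.4× activity: 0.36 × 3.4 = 1.224.
CYP2D6 (56%) and the residual 8% are unaffected.
Relative clearance = 1.224 + 0.56 + 0.08 = 1.864.
Steady-state plasma level ∝ 1/CL, so new value = 56.1 / 1.864 = 30.1 mg/L.

30.1 mg/L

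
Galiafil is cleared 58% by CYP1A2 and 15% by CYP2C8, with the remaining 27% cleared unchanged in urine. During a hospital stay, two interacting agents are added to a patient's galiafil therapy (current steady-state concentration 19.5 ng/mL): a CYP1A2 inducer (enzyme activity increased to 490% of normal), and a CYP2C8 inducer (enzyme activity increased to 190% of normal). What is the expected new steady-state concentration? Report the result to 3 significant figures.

5.74 ng/mL

CYP1A2: 0.58 × 4.9 = 2.842
CYP2C8: 0.15 × 1.9 = 0.285
Other: 0.27 (unchanged)
Relative clearance = 2.842 + 0.285 + 0.27 = 3.397.
New steady-state concentration = 19.5 / 3.397 = 5.74 ng/mL (concentration scales inversely with clearance).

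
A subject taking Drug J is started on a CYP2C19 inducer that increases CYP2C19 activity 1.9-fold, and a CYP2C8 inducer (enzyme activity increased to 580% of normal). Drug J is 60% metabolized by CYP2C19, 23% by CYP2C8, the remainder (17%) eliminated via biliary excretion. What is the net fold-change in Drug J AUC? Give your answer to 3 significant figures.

The CYP2C19 pathway (60% of clearance) increases to 1.9× activity: 0.6 × 1.9 = 1.14.
The CYP2C8 pathway (23% of clearance) is boosted to 5.8× activity: 0.23 × 5.8 = 1.334.
Non-CYP routes (17%) are unchanged.
Relative clearance = 1.14 + 1.334 + 0.17 = 2.644.
Because AUC varies inversely with clearance, the combined effect is 1 / 2.644 = 0.378.

0.378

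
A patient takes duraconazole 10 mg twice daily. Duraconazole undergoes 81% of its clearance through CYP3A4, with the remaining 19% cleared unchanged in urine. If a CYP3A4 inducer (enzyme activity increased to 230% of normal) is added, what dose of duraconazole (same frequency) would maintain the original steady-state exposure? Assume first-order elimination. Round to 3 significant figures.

20.5 mg

The CYP3A4 pathway (81% of clearance) increases to 2.3× activity: 0.81 × 2.3 = 1.863.
Non-CYP routes (19%) are unchanged.
Relative clearance = 1.863 + 0.19 = 2.053.
Exposure is unchanged when dose changes in proportion to clearance. New dose = 10 mg × 2.053 = 20.5 mg.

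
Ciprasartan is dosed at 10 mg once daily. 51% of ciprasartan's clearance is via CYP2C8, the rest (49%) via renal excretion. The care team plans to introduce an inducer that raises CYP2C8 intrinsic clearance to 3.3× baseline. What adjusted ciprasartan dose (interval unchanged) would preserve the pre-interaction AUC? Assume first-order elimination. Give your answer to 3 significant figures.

The CYP2C8 pathway (51% of clearance) increases to 3.3× activity: 0.51 × 3.3 = 1.683.
Non-CYP routes (49%) are unchanged.
Relative clearance = 1.683 + 0.49 = 2.173.
Css,avg = (dose rate)/CL, so holding Css fixed requires dose ∝ CL: 10 × 2.173 = 21.7 mg.

21.7 mg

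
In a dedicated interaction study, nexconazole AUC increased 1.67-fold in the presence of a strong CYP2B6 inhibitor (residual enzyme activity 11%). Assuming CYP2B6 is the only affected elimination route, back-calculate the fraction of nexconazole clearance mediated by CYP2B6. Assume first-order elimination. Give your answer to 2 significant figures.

0.45

Write x for the fraction cleared via CYP2B6. The observed AUC change means clearance fell to 1/1.67 = 0.5988 of baseline.
Setting x·0.11 + (1 − x) = 0.5988 and solving: x = (0.5988 − 1)/(0.11 − 1) = 0.45.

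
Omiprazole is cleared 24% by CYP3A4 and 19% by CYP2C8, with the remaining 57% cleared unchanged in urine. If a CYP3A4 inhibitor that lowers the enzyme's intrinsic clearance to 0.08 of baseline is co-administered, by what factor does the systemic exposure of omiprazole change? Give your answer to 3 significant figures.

CYP3A4: 0.24 × 0.08 = 0.0192
CYP2C8: 0.19 (unchanged)
Other: 0.57 (unchanged)
CL_new/CL_old = 0.0192 + 0.19 + 0.57 = 0.7792.
Systemic exposure ratio = CL_old/CL_new = 1 / 0.7792 = 1.28.

1.28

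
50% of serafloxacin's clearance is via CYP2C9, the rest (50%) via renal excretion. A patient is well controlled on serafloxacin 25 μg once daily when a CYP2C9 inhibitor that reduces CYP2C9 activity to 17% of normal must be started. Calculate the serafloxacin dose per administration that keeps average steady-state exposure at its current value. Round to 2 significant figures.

CYP2C9: 0.5 × 0.17 = 0.085
Other: 0.5 (unchanged)
Relative clearance = 0.085 + 0.5 = 0.585.
To maintain the same steady-state level, dose must scale with clearance: new dose = 25 × 0.585 = 15 μg.

15 μg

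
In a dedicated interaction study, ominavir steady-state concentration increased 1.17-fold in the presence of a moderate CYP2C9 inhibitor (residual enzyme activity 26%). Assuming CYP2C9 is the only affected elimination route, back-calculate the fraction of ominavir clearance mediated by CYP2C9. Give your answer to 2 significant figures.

Write x for the fraction cleared via CYP2C9. The observed steady-state concentration change means clearance fell to 1/1.17 = 0.8547 of baseline.
Setting x·0.26 + (1 − x) = 0.8547 and solving: x = (0.8547 − 1)/(0.26 − 1) = 0.20.

0.20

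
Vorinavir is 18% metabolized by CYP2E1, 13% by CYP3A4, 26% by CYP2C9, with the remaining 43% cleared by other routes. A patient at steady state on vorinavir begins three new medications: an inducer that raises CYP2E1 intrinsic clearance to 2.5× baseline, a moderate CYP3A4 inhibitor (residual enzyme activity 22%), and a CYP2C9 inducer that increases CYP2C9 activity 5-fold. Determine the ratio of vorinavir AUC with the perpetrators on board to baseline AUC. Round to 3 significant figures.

0.453

The CYP2E1 pathway (18% of clearance) increases to 2.5× activity: 0.18 × 2.5 = 0.45.
The CYP3A4 pathway (13% of clearance) is reduced to 0.22× activity: 0.13 × 0.22 = 0.0286.
The CYP2C9 pathway (26% of clearance) rises to 5× activity: 0.26 × 5 = 1.3.
The remaining 43% of clearance is unaffected.
New clearance relative to baseline: 0.45 + 0.0286 + 1.3 + 0.43 = 2.2086.
Net AUC ratio = 1 / 2.2086 = 0.453.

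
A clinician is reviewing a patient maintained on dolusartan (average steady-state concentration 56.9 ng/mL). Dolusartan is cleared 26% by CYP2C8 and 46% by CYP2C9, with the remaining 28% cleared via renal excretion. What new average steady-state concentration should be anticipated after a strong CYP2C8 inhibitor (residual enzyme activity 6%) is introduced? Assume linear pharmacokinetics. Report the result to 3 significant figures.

75.3 ng/mL

CYP2C8: 0.26 × 0.06 = 0.0156
CYP2C9: 0.46 (unchanged)
Other: 0.28 (unchanged)
CL_new/CL_old = 0.0156 + 0.46 + 0.28 = 0.7556.
New average steady-state concentration = baseline ÷ relative clearance = 56.9 / 0.7556 = 75.3 ng/mL.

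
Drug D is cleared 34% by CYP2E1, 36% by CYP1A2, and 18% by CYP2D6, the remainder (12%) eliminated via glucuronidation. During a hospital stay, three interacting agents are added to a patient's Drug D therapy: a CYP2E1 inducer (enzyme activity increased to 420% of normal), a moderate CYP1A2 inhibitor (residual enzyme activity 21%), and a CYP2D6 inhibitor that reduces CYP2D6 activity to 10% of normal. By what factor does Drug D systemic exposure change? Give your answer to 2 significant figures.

0.61

CYP2E1: 0.34 × 4.2 = 1.428
CYP1A2: 0.36 × 0.21 = 0.0756
CYP2D6: 0.18 × 0.1 = 0.018
Other: 0.12 (unchanged)
CL_new/CL_old = 1.428 + 0.0756 + 0.018 + 0.12 = 1.6416.
Systemic exposure ∝ 1/CL: fold-change = 1 / 1.6416 = 0.61.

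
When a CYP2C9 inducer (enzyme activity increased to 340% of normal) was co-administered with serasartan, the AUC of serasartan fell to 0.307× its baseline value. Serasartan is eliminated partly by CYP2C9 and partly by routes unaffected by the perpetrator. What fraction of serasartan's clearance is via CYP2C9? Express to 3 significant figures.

Let x = fm,CYP2C9. Because AUC ∝ 1/CL, relative clearance rose to 1/0.307 = 3.257.
Setting x·3.4 + (1 − x) = 3.257 and solving: x = (3.257 − 1)/(3.4 − 1) = 0.941.

0.941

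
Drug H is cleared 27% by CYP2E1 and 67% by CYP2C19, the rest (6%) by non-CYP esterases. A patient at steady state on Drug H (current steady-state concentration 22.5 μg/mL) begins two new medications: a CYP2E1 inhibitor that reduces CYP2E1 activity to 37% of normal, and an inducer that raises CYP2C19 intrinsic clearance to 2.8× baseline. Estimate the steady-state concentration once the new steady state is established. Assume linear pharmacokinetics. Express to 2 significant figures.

11 μg/mL

The CYP2E1 pathway (27% of clearance) drops to 0.37× activity: 0.27 × 0.37 = 0.0999.
The CYP2C19 pathway (67% of clearance) increases to 2.8× activity: 0.67 × 2.8 = 1.876.
Non-CYP routes (6%) are unchanged.
CL_new/CL_old = 0.0999 + 1.876 + 0.06 = 2.0359.
New steady-state concentration = 22.5 / 2.0359 = 11 μg/mL (concentration scales inversely with clearance).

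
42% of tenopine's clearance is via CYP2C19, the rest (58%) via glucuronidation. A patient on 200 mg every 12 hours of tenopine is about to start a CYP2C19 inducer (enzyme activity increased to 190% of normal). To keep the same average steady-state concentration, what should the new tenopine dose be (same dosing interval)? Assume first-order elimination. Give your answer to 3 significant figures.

The CYP2C19 pathway (42% of clearance) rises to 1.9× activity: 0.42 × 1.9 = 0.798.
Non-CYP routes (58%) are unchanged.
New clearance relative to baseline: 0.798 + 0.58 = 1.378.
To maintain the same steady-state level, dose must scale with clearance: new dose = 200 × 1.378 = 276 mg.

276 mg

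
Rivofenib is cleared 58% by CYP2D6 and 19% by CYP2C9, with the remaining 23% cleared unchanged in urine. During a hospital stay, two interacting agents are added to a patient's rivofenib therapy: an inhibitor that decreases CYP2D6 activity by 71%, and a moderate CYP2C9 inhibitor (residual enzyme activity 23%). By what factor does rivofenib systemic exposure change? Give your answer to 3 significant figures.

CYP2D6: 0.58 × 0.29 = 0.1682
CYP2C9: 0.19 × 0.23 = 0.0437
Other: 0.23 (unchanged)
CL_new/CL_old = 0.1682 + 0.0437 + 0.23 = 0.4419.
Because systemic exposure varies inversely with clearance, the combined effect is 1 / 0.4419 = 2.26.

2.26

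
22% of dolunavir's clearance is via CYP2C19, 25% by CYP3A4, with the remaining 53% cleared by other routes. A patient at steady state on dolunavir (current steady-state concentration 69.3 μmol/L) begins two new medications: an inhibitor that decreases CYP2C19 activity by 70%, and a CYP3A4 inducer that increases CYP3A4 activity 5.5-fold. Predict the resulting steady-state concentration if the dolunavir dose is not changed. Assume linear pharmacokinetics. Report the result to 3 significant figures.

35.2 μmol/L

The CYP2C19 pathway (22% of clearance) falls to 0.3× activity: 0.22 × 0.3 = 0.066.
The CYP3A4 pathway (25% of clearance) rises to 5.5× activity: 0.25 × 5.5 = 1.375.
Non-CYP routes (53%) are unchanged.
CL_new/CL_old = 0.066 + 1.375 + 0.53 = 1.971.
New steady-state concentration = 69.3 / 1.971 = 35.2 μmol/L (concentration scales inversely with clearance).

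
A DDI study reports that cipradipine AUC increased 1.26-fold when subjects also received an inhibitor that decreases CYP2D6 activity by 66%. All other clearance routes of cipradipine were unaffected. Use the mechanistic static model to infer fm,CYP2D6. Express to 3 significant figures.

0.313

CL'/CL = 1 / 1.26 = 0.7937
0.34·fm + (1 − fm) = 0.7937
fm = (0.7937 − 1) / (0.34 − 1) = 0.313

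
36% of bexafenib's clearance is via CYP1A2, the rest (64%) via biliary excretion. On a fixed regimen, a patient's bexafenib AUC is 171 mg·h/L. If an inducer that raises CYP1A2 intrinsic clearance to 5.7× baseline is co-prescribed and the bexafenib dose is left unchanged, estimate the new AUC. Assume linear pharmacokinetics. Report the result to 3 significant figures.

The CYP1A2 pathway (36% of clearance) increases to 5.7× activity: 0.36 × 5.7 = 2.052.
The remaining 64% of clearance is unaffected.
New clearance relative to baseline: 2.052 + 0.64 = 2.692.
AUC ∝ 1/CL, so new value = 171 / 2.692 = 63.5 mg·h/L.

63.5 mg·h/L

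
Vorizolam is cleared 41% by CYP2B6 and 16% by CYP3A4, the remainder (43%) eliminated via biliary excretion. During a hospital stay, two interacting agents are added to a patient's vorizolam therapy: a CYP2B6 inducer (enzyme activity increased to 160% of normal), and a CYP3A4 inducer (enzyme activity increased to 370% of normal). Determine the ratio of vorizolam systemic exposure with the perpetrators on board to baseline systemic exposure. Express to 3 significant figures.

0.596

CYP2B6: 0.41 × 1.6 = 0.656
CYP3A4: 0.16 × 3.7 = 0.592
Other: 0.43 (unchanged)
New clearance relative to baseline: 0.656 + 0.592 + 0.43 = 1.678.
Net systemic exposure ratio = 1 / 1.678 = 0.596.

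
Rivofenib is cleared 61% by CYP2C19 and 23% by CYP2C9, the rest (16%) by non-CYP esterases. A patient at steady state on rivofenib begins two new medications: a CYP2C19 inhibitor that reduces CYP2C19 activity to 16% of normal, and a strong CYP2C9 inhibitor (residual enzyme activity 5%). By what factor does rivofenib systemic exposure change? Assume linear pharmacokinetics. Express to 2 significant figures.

The CYP2C19 pathway (61% of clearance) is reduced to 0.16× activity: 0.61 × 0.16 = 0.0976.
The CYP2C9 pathway (23% of clearance) drops to 0.05× activity: 0.23 × 0.05 = 0.0115.
The remaining 16% of clearance is unaffected.
New clearance relative to baseline: 0.0976 + 0.0115 + 0.16 = 0.2691.
Net systemic exposure ratio = 1 / 0.2691 = 3.7.

3.7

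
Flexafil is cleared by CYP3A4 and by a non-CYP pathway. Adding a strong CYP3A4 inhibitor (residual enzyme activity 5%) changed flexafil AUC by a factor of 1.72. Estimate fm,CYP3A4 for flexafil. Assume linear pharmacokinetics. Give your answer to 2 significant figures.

0.44

Call the CYP3A4 fraction fm. After the interaction, CL_new/CL_old = fm × 0.05 + (1 − fm).
AUC ratio = 1 / (new CL fraction), so new CL fraction = 1 / 1.72 = 0.5814.
fm × 0.05 + 1 − fm = 0.5814  ⇒  fm × (0.05 − 1) = −0.4186  ⇒  fm = 0.44.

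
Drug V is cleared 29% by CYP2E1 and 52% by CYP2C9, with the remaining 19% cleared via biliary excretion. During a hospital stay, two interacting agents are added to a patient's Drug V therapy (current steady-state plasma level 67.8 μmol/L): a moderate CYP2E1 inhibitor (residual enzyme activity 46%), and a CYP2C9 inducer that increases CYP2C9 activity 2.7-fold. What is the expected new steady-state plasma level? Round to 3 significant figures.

CYP2E1: 0.29 × 0.46 = 0.1334
CYP2C9: 0.52 × 2.7 = 1.404
Other: 0.19 (unchanged)
Relative clearance = 0.1334 + 1.404 + 0.19 = 1.7274.
Steady-state plasma level ∝ 1/CL: new value = 67.8 / 1.7274 = 39.2 μmol/L.

39.2 μmol/L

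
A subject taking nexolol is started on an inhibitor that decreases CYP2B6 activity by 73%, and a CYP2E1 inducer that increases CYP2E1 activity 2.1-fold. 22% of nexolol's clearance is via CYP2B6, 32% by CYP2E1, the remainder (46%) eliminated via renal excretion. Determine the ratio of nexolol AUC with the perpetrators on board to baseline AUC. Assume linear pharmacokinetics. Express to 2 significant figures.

The CYP2B6 pathway (22% of clearance) falls to 0.27× activity: 0.22 × 0.27 = 0.0594.
The CYP2E1 pathway (32% of clearance) is boosted to 2.1× activity: 0.32 × 2.1 = 0.672.
The remaining 46% of clearance is unaffected.
Relative clearance = 0.0594 + 0.672 + 0.46 = 1.1914.
Because AUC varies inversely with clearance, the combined effect is 1 / 1.1914 = 0.84.

0.84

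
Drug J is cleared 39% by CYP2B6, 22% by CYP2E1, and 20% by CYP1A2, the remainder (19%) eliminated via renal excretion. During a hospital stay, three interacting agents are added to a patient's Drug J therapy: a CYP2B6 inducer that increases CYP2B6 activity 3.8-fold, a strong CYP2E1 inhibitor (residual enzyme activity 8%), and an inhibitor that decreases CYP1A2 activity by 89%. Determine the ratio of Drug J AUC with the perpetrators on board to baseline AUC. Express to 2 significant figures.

0.58

The CYP2B6 pathway (39% of clearance) increases to 3.8× activity: 0.39 × 3.8 = 1.482.
The CYP2E1 pathway (22% of clearance) drops to 0.08× activity: 0.22 × 0.08 = 0.0176.
The CYP1A2 pathway (20% of clearance) drops to 0.11× activity: 0.2 × 0.11 = 0.022.
Non-CYP routes (19%) are unchanged.
New clearance relative to baseline: 1.482 + 0.0176 + 0.022 + 0.19 = 1.7116.
AUC ∝ 1/CL: fold-change = 1 / 1.7116 = 0.58.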